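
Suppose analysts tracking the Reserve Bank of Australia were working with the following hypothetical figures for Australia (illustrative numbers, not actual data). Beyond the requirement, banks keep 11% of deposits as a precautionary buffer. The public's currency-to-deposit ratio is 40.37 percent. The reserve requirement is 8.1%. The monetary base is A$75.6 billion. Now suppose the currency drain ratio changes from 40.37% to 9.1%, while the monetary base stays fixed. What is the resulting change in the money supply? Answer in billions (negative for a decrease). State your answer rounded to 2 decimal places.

A$114.04 billion

Initially m₁ = (1 + 0.4037) / (0.081 + 0.11 + 0.4037) ≈ 2.36035, so M₁ = 2.36035 × 75.6 ≈ 178.4425 billion.
After the change m₂ = (1 + 0.091) / (0.081 + 0.11 + 0.091) ≈ 3.86879, so M₂ = 3.86879 × 75.6 ≈ 292.4805 billion.
ΔM = M₂ − M₁ = 292.4805 − 178.4425 = 114.038 billion.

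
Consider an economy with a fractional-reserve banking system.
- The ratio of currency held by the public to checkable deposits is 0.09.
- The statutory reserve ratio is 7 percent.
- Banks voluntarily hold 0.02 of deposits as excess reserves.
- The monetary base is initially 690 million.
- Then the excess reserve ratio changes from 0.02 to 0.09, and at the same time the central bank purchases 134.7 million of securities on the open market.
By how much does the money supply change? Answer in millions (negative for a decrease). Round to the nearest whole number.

-583 million

Before: m₁ = (1 + 0.09) / (0.07 + 0.02 + 0.09) ≈ 6.0556, MB₁ = 690, so M₁ = 6.0556 × 690 = 4178.364 million.
After: m₂ = (1 + 0.09) / (0.07 + 0.09 + 0.09) = 4.36, MB₂ = 690 + 134.7 = 824.7, so M₂ = 4.36 × 824.7 = 3595.692 million.
ΔM = M₂ − M₁ = 3595.692 − 4178.364 = -582.672 million.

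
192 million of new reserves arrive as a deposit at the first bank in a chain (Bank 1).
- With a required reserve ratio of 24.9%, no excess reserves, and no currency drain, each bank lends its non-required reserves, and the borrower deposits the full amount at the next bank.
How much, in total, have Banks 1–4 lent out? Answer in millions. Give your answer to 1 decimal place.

Bank i lends (1 − rr)^i of the original deposit: Bank 1 lends 192·0.7510 = 144.1920, Bank 2 lends 192·0.7510² ≈ 108.2882, and so on.
Summing a geometric series: total = 192·[0.7510·(1 − 0.7510^4) / (1 − 0.7510)] ≈ 394.8793 million.

394.9 million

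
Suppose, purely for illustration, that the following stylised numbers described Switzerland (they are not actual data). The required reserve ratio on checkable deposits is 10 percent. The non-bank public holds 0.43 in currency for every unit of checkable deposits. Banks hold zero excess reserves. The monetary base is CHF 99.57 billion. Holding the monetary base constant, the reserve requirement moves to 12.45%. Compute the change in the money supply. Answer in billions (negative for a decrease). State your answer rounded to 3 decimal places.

-11.870 billion

Initially m₁ = (1 + 0.43) / (0.1 + 0.43) ≈ 2.698113, so M₁ = 2.698113 × 99.57 ≈ 268.6511 billion.
After the change m₂ = (1 + 0.43) / (0.1245 + 0.43) ≈ 2.578900, so M₂ = 2.578900 × 99.57 ≈ 256.7811 billion.
ΔM = M₂ − M₁ = 256.7811 − 268.6511 = -11.87 billion.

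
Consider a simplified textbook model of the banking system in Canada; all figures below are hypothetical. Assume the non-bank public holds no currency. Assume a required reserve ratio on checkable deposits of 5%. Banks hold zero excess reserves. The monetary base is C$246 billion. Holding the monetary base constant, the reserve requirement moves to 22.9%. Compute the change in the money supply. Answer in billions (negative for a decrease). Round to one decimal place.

-3845.8 billion

Initially m₁ = 1 / (0.05) = 20, so M₁ = 20 × 246 = 4920 billion.
After the change m₂ = 1 / (0.229) ≈ 4.36681, so M₂ = 4.36681 × 246 ≈ 1074.2353 billion.
ΔM = M₂ − M₁ = 1074.2353 − 4920 = -3845.7647 billion.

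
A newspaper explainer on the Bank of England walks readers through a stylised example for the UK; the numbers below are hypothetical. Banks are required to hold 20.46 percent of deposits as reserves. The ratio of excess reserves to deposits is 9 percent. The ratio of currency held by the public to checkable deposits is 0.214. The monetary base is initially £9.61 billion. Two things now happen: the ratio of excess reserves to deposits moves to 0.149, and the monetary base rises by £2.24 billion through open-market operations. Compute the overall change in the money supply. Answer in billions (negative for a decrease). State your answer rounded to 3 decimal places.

Before: m₁ = (1 + 0.214) / (0.2046 + 0.09 + 0.214) ≈ 2.386945, MB₁ = 9.61, so M₁ = 2.386945 × 9.61 ≈ 22.9385 billion.
After: m₂ = (1 + 0.214) / (0.2046 + 0.149 + 0.214) ≈ 2.138830, MB₂ = 9.61 + 2.24 = 11.85, so M₂ = 2.138830 × 11.85 ≈ 25.3451 billion.
ΔM = M₂ − M₁ = 25.3451 − 22.9385 = 2.4066 billion.

£2.407 billion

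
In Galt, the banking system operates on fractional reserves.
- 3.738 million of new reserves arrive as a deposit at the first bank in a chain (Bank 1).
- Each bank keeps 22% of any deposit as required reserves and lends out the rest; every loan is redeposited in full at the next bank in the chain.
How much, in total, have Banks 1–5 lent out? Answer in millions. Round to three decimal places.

9.427 million

Bank i lends (1 − rr)^i of the original deposit: Bank 1 lends 3.738·0.7800 ≈ 2.9156, Bank 2 lends 3.738·0.7800² ≈ 2.2742, and so on.
Summing a geometric series: total = 3.738·[0.7800·(1 − 0.7800^5) / (1 − 0.7800)] ≈ 9.4266 million.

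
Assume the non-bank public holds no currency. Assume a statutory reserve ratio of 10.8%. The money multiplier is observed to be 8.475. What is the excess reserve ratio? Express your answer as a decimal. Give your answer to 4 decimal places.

Using m = 8.475. Since m = (1 + c)/(c + rr + e), the denominator satisfies c + rr + e = (1 + c)/m = (1 + 0) / 8.475 ≈ 0.117994.
With c = 0 and rr = 0.108, the excess reserve ratio is 0.117994 − 0 − 0.108 = 0.009994.

0.0100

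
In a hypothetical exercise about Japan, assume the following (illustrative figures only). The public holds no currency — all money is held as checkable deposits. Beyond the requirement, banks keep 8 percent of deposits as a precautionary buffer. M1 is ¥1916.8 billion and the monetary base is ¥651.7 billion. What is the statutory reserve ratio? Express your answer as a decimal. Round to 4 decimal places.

0.2600

Using m = M/MB = 1916.8/651.7 ≈ 2.941231. Since m = (1 + c)/(c + rr + e), the denominator satisfies c + rr + e = (1 + c)/m = (1 + 0) / 2.941231 ≈ 0.339994.
With c = 0 and e = 0.08, the statutory reserve ratio is 0.339994 − 0 − 0.08 = 0.259994.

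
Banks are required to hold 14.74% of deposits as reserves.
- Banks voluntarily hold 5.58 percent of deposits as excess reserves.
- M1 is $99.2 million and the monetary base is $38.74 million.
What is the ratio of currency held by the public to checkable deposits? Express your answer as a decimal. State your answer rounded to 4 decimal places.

Using m = M/MB = 99.2/38.74 ≈ 2.560661. From m = (1 + c)/(c + rr + e), rearranging gives 1 + c = m·(c + rr + e), so c·(1 − m) = m·(rr + e) − 1.
Hence c = [m·(rr + e) − 1]/(1 − m) = [2.560661 × (0.1474 + 0.0558) − 1] / (1 − 2.560661) ≈ 0.307353.

0.3074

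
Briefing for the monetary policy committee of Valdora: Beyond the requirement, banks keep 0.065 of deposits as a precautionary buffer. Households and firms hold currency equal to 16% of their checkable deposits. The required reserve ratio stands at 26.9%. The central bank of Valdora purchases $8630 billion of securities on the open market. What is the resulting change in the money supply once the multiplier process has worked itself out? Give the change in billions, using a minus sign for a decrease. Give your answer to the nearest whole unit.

The money multiplier is m = (1 + c) / (rr + e + c) = (1 + 0.16) / (0.269 + 0.065 + 0.16) ≈ 2.34818.
The purchase adds 8630 billion of base, so ΔM = m × ΔMB = 2.34818 × (+8630) = 20264.7934 billion.

$20265 billion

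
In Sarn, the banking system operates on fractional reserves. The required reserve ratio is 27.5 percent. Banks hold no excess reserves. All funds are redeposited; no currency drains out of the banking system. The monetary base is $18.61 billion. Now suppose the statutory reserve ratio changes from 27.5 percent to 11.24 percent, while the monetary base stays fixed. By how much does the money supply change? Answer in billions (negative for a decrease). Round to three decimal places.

Initially m₁ = 1 / (0.275) ≈ 3.636364, so M₁ = 3.636364 × 18.61 ≈ 67.6727 billion.
After the change m₂ = 1 / (0.1124) ≈ 8.896797, so M₂ = 8.896797 × 18.61 ≈ 165.5694 billion.
ΔM = M₂ − M₁ = 165.5694 − 67.6727 = 97.8967 billion.

$97.897 billion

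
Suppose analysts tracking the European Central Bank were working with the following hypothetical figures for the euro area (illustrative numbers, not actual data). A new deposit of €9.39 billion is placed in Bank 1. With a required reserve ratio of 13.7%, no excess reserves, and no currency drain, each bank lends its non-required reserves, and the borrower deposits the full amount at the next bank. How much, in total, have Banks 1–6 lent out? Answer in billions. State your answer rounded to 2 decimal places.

Bank i lends (1 − rr)^i of the original deposit: Bank 1 lends 9.39·0.8630 ≈ 8.1036, Bank 2 lends 9.39·0.8630² ≈ 6.9934, and so on.
Summing a geometric series: total = 9.39·[0.8630·(1 − 0.8630^6) / (1 − 0.8630)] ≈ 34.7147 billion.

€34.71 billion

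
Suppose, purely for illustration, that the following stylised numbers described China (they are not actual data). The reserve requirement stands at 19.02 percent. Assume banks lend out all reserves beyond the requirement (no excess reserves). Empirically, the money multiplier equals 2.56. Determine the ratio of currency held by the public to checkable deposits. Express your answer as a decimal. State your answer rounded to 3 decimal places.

Using m = 2.56. From m = (1 + c)/(c + rr + e), rearranging gives 1 + c = m·(c + rr + e), so c·(1 − m) = m·(rr + e) − 1.
Hence c = [m·(rr + e) − 1]/(1 − m) = [2.56 × (0.1902 + 0) − 1] / (1 − 2.56) ≈ 0.328903.

0.329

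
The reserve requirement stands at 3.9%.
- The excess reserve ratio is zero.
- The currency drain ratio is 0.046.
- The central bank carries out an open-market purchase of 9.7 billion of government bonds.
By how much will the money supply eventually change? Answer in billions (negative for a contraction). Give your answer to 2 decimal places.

The money multiplier is m = (1 + c) / (rr + c) = (1 + 0.046) / (0.039 + 0.046) ≈ 12.3059.
The purchase adds 9.7 billion of base, so ΔM = m × ΔMB = 12.3059 × (+9.7) ≈ 119.3672 billion.

119.37 billion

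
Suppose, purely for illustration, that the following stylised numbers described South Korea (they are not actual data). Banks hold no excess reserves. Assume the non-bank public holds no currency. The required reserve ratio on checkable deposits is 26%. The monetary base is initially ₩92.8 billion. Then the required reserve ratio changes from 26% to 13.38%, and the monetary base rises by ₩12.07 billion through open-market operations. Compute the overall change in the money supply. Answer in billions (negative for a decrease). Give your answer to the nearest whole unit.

Before: m₁ = 1 / (0.26) ≈ 3.8462, MB₁ = 92.8, so M₁ = 3.8462 × 92.8 ≈ 356.9274 billion.
After: m₂ = 1 / (0.1338) ≈ 7.4738, MB₂ = 92.8 + 12.07 = 104.87, so M₂ = 7.4738 × 104.87 ≈ 783.7774 billion.
ΔM = M₂ − M₁ = 783.7774 − 356.9274 = 426.85 billion.

₩427 billion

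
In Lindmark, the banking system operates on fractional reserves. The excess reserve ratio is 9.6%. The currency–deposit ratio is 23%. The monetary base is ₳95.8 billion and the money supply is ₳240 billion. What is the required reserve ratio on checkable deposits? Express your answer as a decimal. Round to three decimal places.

0.165

Using m = M/MB = 240/95.8 ≈ 2.505219. Since m = (1 + c)/(c + rr + e), the denominator satisfies c + rr + e = (1 + c)/m = (1 + 0.23) / 2.505219 ≈ 0.490975.
With c = 0.23 and e = 0.096, the required reserve ratio on checkable deposits is 0.490975 − 0.23 − 0.096 = 0.164975.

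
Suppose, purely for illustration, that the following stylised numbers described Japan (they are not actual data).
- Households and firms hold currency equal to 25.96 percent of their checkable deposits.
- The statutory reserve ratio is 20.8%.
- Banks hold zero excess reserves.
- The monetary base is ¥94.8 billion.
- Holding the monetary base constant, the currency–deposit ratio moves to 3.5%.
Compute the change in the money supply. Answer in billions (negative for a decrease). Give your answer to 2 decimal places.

¥148.41 billion

Initially m₁ = (1 + 0.2596) / (0.208 + 0.2596) ≈ 2.69376, so M₁ = 2.69376 × 94.8 ≈ 255.3684 billion.
After the change m₂ = (1 + 0.035) / (0.208 + 0.035) ≈ 4.25926, so M₂ = 4.25926 × 94.8 ≈ 403.7778 billion.
ΔM = M₂ − M₁ = 403.7778 − 255.3684 = 148.4094 billion.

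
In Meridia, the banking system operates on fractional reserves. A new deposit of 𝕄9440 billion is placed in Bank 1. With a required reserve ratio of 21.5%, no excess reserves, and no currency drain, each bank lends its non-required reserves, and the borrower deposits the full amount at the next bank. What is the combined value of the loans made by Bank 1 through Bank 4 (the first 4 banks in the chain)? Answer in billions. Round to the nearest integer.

𝕄21379 billion

Bank i lends (1 − rr)^i of the original deposit: Bank 1 lends 9440·0.7850 = 7410.4000, Bank 2 lends 9440·0.7850² = 5817.1640, and so on.
Summing a geometric series: total = 9440·[0.7850·(1 − 0.7850^4) / (1 − 0.7850)] ≈ 21378.7196 billion.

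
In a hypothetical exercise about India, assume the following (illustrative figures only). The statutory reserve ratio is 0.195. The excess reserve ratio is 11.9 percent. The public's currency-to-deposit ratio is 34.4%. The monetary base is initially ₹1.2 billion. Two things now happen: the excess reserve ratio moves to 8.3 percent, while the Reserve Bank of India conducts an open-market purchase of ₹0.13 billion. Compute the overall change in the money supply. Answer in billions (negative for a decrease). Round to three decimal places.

₹0.423 billion

Before: m₁ = (1 + 0.344) / (0.195 + 0.119 + 0.344) ≈ 2.04255, MB₁ = 1.2, so M₁ = 2.04255 × 1.2 ≈ 2.4511 billion.
After: m₂ = (1 + 0.344) / (0.195 + 0.083 + 0.344) ≈ 2.16077, MB₂ = 1.2 + 0.13 = 1.33, so M₂ = 2.16077 × 1.33 ≈ 2.8738 billion.
ΔM = M₂ − M₁ = 2.8738 − 2.4511 = 0.4227 billion.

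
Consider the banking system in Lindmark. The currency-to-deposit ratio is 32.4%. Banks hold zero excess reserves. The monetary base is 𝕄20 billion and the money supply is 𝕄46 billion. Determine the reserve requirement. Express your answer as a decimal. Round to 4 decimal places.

0.2517

Using m = M/MB = 46/20 = 2.300000. Since m = (1 + c)/(c + rr + e), the denominator satisfies c + rr + e = (1 + c)/m = (1 + 0.324) / 2.300000 ≈ 0.575652.
With c = 0.324 and e = 0, the reserve requirement is 0.575652 − 0.324 − 0 = 0.251652.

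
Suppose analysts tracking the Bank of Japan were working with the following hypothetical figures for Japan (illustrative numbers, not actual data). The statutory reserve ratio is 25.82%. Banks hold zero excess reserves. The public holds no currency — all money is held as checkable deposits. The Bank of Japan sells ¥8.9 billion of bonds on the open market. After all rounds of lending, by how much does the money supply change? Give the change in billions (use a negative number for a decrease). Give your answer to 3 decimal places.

-34.469 billion

The simple money multiplier is m = 1/rr = 1/0.2582 ≈ 3.87297.
An open-market sale reduces the monetary base by 8.9 billion, so ΔM = m × ΔMB = 3.87297 × (−8.9) ≈ -34.4694 billion.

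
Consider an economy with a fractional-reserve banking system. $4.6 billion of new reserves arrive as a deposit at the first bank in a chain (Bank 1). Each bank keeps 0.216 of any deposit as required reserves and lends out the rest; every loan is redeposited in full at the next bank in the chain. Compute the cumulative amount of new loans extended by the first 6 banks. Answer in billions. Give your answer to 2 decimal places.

Bank i lends (1 − rr)^i of the original deposit: Bank 1 lends 4.6·0.7840 = 3.6064, Bank 2 lends 4.6·0.7840² ≈ 2.8274, and so on.
Summing a geometric series: total = 4.6·[0.7840·(1 − 0.7840^6) / (1 − 0.7840)] ≈ 12.8191 billion.

$12.82 billion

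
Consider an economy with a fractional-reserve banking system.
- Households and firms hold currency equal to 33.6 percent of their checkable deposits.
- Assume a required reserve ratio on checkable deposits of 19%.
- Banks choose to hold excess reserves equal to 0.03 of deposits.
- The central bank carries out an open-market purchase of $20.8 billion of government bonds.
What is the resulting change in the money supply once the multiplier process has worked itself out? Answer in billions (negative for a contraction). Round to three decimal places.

$49.980 billion

The money multiplier is m = (1 + c) / (rr + e + c) = (1 + 0.336) / (0.19 + 0.03 + 0.336) ≈ 2.402878.
The purchase adds 20.8 billion of base, so ΔM = m × ΔMB = 2.402878 × (+20.8) ≈ 49.9799 billion.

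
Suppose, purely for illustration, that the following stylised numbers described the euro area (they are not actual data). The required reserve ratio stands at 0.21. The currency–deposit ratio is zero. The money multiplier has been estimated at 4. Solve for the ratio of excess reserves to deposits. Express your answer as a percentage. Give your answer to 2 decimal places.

4.00%

Using m = 4. Since m = (1 + c)/(c + rr + e), the denominator satisfies c + rr + e = (1 + c)/m = (1 + 0) / 4 = 0.250000.
With c = 0 and rr = 0.21, the ratio of excess reserves to deposits is 0.250000 − 0 − 0.21 = 0.04.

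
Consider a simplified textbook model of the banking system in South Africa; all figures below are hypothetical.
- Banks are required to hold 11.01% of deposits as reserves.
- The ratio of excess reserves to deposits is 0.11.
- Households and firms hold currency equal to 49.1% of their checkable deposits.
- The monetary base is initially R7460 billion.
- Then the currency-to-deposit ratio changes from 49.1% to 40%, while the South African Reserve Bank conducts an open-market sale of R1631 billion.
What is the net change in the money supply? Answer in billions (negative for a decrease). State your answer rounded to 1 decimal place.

-2481.6 billion

Before: m₁ = (1 + 0.491) / (0.1101 + 0.11 + 0.491) ≈ 2.096752, MB₁ = 7460, so M₁ = 2.096752 × 7460 ≈ 15641.7699 billion.
After: m₂ = (1 + 0.4) / (0.1101 + 0.11 + 0.4) ≈ 2.257700, MB₂ = 7460 − 1631 = 5829, so M₂ = 2.257700 × 5829 = 13160.1333 billion.
ΔM = M₂ − M₁ = 13160.1333 − 15641.7699 = -2481.6366 billion.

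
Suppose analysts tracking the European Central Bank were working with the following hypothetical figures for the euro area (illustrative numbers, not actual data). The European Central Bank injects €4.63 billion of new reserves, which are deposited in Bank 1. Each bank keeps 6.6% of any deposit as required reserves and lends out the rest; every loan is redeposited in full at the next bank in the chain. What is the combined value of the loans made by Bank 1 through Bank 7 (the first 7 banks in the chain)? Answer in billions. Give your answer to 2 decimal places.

€24.89 billion

Bank i lends (1 − rr)^i of the original deposit: Bank 1 lends 4.63·0.9340 ≈ 4.3244, Bank 2 lends 4.63·0.9340² ≈ 4.0390, and so on.
Summing a geometric series: total = 4.63·[0.9340·(1 − 0.9340^7) / (1 − 0.9340)] ≈ 24.8948 billion.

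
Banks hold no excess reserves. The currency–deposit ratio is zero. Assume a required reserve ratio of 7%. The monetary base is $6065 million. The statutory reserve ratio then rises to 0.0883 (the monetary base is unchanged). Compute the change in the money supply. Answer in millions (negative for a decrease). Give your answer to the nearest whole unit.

-17957 million

Initially m₁ = 1 / (0.07) ≈ 14.28571, so M₁ = 14.28571 × 6065 ≈ 86642.8311 million.
After the change m₂ = 1 / (0.0883) ≈ 11.32503, so M₂ = 11.32503 × 6065 ≈ 68686.3069 million.
ΔM = M₂ − M₁ = 68686.3069 − 86642.8311 = -17956.5242 million.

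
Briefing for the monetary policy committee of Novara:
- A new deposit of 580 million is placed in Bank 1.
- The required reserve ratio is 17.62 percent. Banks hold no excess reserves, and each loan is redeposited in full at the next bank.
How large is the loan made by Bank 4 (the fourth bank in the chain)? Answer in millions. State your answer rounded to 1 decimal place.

267.1 million

Each bank lends a fraction (1 − rr) = 0.8238 of the deposit it receives, so Bank 4 receives 580·0.8238^3 and lends 580·0.8238^4 ≈ 267.1254 million.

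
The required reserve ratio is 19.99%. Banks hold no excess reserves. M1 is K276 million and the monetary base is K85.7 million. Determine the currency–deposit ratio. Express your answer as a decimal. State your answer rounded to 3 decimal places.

0.160

Using m = M/MB = 276/85.7 ≈ 3.220537. From m = (1 + c)/(c + rr + e), rearranging gives 1 + c = m·(c + rr + e), so c·(1 − m) = m·(rr + e) − 1.
Hence c = [m·(rr + e) − 1]/(1 − m) = [3.220537 × (0.1999 + 0) − 1] / (1 − 3.220537) ≈ 0.160418.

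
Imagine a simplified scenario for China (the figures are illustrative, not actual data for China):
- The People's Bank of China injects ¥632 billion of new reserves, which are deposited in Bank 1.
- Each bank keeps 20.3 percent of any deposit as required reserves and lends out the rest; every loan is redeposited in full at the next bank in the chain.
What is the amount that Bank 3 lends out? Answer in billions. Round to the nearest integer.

Each bank lends a fraction (1 − rr) = 0.7970 of the deposit it receives, so Bank 3 receives 632·0.7970^2 and lends 632·0.7970^3 ≈ 319.9573 billion.

¥320 billion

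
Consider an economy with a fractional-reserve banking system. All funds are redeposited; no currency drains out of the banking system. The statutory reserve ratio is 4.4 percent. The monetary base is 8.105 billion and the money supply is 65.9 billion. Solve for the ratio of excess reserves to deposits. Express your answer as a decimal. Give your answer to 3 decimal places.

0.079

Using m = M/MB = 65.9/8.105 ≈ 8.130783. Since m = (1 + c)/(c + rr + e), the denominator satisfies c + rr + e = (1 + c)/m = (1 + 0) / 8.130783 ≈ 0.122989.
With c = 0 and rr = 0.044, the ratio of excess reserves to deposits is 0.122989 − 0 − 0.044 = 0.078989.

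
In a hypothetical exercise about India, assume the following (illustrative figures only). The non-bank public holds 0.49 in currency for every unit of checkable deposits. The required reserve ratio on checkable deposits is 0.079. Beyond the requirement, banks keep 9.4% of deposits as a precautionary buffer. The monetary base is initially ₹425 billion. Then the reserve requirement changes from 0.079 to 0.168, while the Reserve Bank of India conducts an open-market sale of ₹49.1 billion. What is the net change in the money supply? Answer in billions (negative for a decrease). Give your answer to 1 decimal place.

-210.3 billion

Before: m₁ = (1 + 0.49) / (0.079 + 0.094 + 0.49) ≈ 2.24736, MB₁ = 425, so M₁ = 2.24736 × 425 = 955.128 billion.
After: m₂ = (1 + 0.49) / (0.168 + 0.094 + 0.49) ≈ 1.98138, MB₂ = 425 − 49.1 = 375.9, so M₂ = 1.98138 × 375.9 ≈ 744.8007 billion.
ΔM = M₂ − M₁ = 744.8007 − 955.128 = -210.3273 billion.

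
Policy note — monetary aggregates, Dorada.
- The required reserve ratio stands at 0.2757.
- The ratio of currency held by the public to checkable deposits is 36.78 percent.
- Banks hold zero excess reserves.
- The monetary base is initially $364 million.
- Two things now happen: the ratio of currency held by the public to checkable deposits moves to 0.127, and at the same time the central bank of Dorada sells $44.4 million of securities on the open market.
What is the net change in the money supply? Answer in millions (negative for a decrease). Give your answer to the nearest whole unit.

$121 million

Before: m₁ = (1 + 0.3678) / (0.2757 + 0.3678) ≈ 2.1256, MB₁ = 364, so M₁ = 2.1256 × 364 = 773.7184 million.
After: m₂ = (1 + 0.127) / (0.2757 + 0.127) ≈ 2.7986, MB₂ = 364 − 44.4 = 319.6, so M₂ = 2.7986 × 319.6 ≈ 894.4326 million.
ΔM = M₂ − M₁ = 894.4326 − 773.7184 = 120.7142 million.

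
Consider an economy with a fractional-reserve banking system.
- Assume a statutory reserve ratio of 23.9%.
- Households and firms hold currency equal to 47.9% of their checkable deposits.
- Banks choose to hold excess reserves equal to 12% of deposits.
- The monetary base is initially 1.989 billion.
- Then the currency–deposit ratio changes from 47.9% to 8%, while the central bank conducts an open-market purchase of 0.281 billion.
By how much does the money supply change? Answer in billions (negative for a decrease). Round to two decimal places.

2.07 billion

Before: m₁ = (1 + 0.479) / (0.239 + 0.12 + 0.479) ≈ 1.7649, MB₁ = 1.989, so M₁ = 1.7649 × 1.989 ≈ 3.5104 billion.
After: m₂ = (1 + 0.08) / (0.239 + 0.12 + 0.08) ≈ 2.4601, MB₂ = 1.989 + 0.281 = 2.27, so M₂ = 2.4601 × 2.27 ≈ 5.5844 billion.
ΔM = M₂ − M₁ = 5.5844 − 3.5104 = 2.074 billion.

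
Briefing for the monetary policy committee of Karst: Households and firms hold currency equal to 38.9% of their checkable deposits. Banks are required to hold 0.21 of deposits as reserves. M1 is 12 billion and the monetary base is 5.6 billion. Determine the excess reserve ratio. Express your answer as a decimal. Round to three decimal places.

0.049

Using m = M/MB = 12/5.6 ≈ 2.142857. Since m = (1 + c)/(c + rr + e), the denominator satisfies c + rr + e = (1 + c)/m = (1 + 0.389) / 2.142857 ≈ 0.648200.
With c = 0.389 and rr = 0.21, the excess reserve ratio is 0.648200 − 0.389 − 0.21 = 0.0492.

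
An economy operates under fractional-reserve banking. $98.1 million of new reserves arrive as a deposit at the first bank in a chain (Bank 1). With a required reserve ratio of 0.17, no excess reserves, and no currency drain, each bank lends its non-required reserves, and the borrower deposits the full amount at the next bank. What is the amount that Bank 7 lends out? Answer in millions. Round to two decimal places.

$26.62 million

Each bank lends a fraction (1 − rr) = 0.8300 of the deposit it receives, so Bank 7 receives 98.1·0.8300^6 and lends 98.1·0.8300^7 ≈ 26.6205 million.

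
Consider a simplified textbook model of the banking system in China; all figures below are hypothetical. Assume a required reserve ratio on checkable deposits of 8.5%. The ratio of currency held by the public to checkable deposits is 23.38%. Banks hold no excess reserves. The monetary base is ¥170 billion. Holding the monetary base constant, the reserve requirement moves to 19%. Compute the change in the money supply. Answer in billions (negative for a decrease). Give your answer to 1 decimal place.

-163.0 billion

Initially m₁ = (1 + 0.2338) / (0.085 + 0.2338) ≈ 3.87014, so M₁ = 3.87014 × 170 = 657.9238 billion.
After the change m₂ = (1 + 0.2338) / (0.19 + 0.2338) ≈ 2.91128, so M₂ = 2.91128 × 170 = 494.9176 billion.
ΔM = M₂ − M₁ = 494.9176 − 657.9238 = -163.0062 billion.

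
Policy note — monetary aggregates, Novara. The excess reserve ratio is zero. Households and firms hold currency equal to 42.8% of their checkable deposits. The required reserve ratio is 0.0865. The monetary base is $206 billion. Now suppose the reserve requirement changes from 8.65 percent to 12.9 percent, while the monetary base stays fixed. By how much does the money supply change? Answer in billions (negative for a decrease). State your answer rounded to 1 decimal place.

-43.6 billion

Initially m₁ = (1 + 0.428) / (0.0865 + 0.428) ≈ 2.77551, so M₁ = 2.77551 × 206 ≈ 571.7551 billion.
After the change m₂ = (1 + 0.428) / (0.129 + 0.428) ≈ 2.56373, so M₂ = 2.56373 × 206 ≈ 528.1284 billion.
ΔM = M₂ − M₁ = 528.1284 − 571.7551 = -43.6267 billion.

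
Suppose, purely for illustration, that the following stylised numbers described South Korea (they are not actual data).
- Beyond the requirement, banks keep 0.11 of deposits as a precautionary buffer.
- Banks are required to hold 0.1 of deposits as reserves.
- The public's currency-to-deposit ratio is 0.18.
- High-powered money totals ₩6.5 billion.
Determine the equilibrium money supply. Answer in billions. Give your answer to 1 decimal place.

The money multiplier is m = (1 + c) / (rr + e + c) = (1 + 0.18) / (0.1 + 0.11 + 0.18) ≈ 3.0256.
So M = m × MB = 3.0256 × 6.5 = 19.6664 billion.

₩19.7 billion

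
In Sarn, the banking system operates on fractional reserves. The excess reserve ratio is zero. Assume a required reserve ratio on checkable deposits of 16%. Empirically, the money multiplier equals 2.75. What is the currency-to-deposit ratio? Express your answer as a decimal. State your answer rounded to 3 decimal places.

0.320

Using m = 2.75. From m = (1 + c)/(c + rr + e), rearranging gives 1 + c = m·(c + rr + e), so c·(1 − m) = m·(rr + e) − 1.
Hence c = [m·(rr + e) − 1]/(1 − m) = [2.75 × (0.16 + 0) − 1] / (1 − 2.75) = 0.320000.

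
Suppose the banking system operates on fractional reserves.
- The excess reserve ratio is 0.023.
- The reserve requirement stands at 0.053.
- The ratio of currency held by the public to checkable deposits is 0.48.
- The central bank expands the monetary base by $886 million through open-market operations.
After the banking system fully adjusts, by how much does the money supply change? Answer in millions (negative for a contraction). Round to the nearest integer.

$2358 million

The money multiplier is m = (1 + c) / (rr + e + c) = (1 + 0.48) / (0.053 + 0.023 + 0.48) ≈ 2.6619.
The purchase adds 886 million of base, so ΔM = m × ΔMB = 2.6619 × (+886) = 2358.4434 million.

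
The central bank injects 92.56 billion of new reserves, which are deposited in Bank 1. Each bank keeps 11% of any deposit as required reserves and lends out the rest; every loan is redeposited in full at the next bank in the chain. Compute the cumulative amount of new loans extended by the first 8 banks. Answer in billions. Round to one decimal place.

454.1 billion

Bank i lends (1 − rr)^i of the original deposit: Bank 1 lends 92.56·0.8900 = 82.3784, Bank 2 lends 92.56·0.8900² ≈ 73.3168, and so on.
Summing a geometric series: total = 92.56·[0.8900·(1 − 0.8900^8) / (1 − 0.8900)] ≈ 454.0856 billion.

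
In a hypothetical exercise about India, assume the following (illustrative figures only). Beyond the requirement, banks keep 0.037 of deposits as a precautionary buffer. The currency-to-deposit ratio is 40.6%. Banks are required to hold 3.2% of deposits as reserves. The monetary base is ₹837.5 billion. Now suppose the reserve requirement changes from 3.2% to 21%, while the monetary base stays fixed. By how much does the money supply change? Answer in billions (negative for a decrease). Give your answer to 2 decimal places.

-675.75 billion

Initially m₁ = (1 + 0.406) / (0.032 + 0.037 + 0.406) = 2.96, so M₁ = 2.96 × 837.5 = 2479 billion.
After the change m₂ = (1 + 0.406) / (0.21 + 0.037 + 0.406) ≈ 2.153139, so M₂ = 2.153139 × 837.5 ≈ 1803.2539 billion.
ΔM = M₂ − M₁ = 1803.2539 − 2479 = -675.7461 billion.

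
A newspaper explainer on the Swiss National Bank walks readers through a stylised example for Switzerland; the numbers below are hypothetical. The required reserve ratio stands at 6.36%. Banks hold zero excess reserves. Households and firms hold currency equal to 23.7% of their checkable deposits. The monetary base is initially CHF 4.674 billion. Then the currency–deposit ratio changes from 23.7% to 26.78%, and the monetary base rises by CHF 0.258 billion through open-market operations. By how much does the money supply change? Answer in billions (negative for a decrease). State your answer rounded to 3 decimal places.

Before: m₁ = (1 + 0.237) / (0.0636 + 0.237) ≈ 4.11510, MB₁ = 4.674, so M₁ = 4.11510 × 4.674 ≈ 19.234 billion.
After: m₂ = (1 + 0.2678) / (0.0636 + 0.2678) ≈ 3.82559, MB₂ = 4.674 + 0.258 = 4.932, so M₂ = 3.82559 × 4.932 ≈ 18.8678 billion.
ΔM = M₂ − M₁ = 18.8678 − 19.234 = -0.3662 billion.

-0.366 billion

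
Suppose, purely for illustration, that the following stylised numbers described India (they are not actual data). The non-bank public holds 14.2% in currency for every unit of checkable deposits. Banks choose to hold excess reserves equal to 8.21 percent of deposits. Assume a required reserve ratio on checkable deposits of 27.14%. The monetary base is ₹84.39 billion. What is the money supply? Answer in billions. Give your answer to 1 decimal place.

₹194.5 billion

The money multiplier is m = (1 + c) / (rr + e + c) = (1 + 0.142) / (0.2714 + 0.0821 + 0.142) ≈ 2.3047.
So M = m × MB = 2.3047 × 84.39 ≈ 194.4936 billion.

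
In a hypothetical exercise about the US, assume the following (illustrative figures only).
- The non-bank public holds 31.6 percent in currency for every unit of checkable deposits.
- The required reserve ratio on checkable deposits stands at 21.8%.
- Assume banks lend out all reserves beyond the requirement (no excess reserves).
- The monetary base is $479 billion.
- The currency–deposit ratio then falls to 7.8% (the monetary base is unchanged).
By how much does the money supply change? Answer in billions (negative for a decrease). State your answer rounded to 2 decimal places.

Initially m₁ = (1 + 0.316) / (0.218 + 0.316) ≈ 2.464419, so M₁ = 2.464419 × 479 ≈ 1180.4567 billion.
After the change m₂ = (1 + 0.078) / (0.218 + 0.078) ≈ 3.641892, so M₂ = 3.641892 × 479 ≈ 1744.4663 billion.
ΔM = M₂ − M₁ = 1744.4663 − 1180.4567 = 564.0096 billion.

$564.01 billion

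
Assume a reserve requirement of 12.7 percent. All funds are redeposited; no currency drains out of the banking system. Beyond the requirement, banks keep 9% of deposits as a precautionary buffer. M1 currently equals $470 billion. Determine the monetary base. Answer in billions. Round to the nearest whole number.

The money multiplier is m = 1 / (rr + e) = 1 / (0.127 + 0.09) ≈ 4.6083.
MB = M / m = 470 / 4.6083 ≈ 101.9899 billion.

$102 billion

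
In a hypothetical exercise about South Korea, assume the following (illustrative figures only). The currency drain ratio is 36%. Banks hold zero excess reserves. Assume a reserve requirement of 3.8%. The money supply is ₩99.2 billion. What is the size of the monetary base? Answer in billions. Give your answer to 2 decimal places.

The money multiplier is m = (1 + c) / (rr + c) = (1 + 0.36) / (0.038 + 0.36) ≈ 3.41709.
MB = M / m = 99.2 / 3.41709 ≈ 29.0305 billion.

₩29.03 billion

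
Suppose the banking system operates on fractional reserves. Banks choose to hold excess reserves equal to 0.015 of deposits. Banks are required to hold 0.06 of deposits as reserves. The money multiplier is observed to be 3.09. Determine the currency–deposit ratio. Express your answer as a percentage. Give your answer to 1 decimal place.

36.8%

Using m = 3.09. From m = (1 + c)/(c + rr + e), rearranging gives 1 + c = m·(c + rr + e), so c·(1 − m) = m·(rr + e) − 1.
Hence c = [m·(rr + e) − 1]/(1 − m) = [3.09 × (0.06 + 0.015) − 1] / (1 − 3.09) ≈ 0.367584.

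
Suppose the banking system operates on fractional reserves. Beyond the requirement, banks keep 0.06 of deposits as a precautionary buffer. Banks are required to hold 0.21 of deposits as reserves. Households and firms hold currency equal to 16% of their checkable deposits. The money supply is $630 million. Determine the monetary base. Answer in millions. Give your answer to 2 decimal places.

The money multiplier is m = (1 + c) / (rr + e + c) = (1 + 0.16) / (0.21 + 0.06 + 0.16) ≈ 2.697674.
MB = M / m = 630 / 2.697674 ≈ 233.5345 million.

$233.53 million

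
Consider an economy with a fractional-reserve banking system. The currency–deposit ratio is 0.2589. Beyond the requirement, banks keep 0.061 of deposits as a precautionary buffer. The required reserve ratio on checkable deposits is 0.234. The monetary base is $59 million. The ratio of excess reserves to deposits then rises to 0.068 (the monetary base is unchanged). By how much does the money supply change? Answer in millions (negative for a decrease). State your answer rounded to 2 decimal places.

Initially m₁ = (1 + 0.2589) / (0.234 + 0.061 + 0.2589) ≈ 2.27279, so M₁ = 2.27279 × 59 ≈ 134.0946 million.
After the change m₂ = (1 + 0.2589) / (0.234 + 0.068 + 0.2589) ≈ 2.24443, so M₂ = 2.24443 × 59 ≈ 132.4214 million.
ΔM = M₂ − M₁ = 132.4214 − 134.0946 = -1.6732 million.

-1.67 million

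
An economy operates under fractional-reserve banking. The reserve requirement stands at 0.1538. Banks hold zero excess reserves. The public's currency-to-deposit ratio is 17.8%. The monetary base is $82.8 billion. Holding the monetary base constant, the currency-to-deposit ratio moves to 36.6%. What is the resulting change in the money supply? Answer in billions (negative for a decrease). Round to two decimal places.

Initially m₁ = (1 + 0.178) / (0.1538 + 0.178) ≈ 3.55033, so M₁ = 3.55033 × 82.8 ≈ 293.9673 billion.
After the change m₂ = (1 + 0.366) / (0.1538 + 0.366) ≈ 2.62793, so M₂ = 2.62793 × 82.8 ≈ 217.5926 billion.
ΔM = M₂ − M₁ = 217.5926 − 293.9673 = -76.3747 billion.

-76.37 billion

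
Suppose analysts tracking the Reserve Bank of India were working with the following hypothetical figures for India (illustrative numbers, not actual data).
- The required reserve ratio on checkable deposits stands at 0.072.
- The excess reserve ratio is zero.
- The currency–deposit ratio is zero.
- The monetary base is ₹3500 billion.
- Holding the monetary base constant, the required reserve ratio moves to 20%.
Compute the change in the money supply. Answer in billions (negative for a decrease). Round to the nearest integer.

-31111 billion

Initially m₁ = 1 / (0.072) ≈ 13.88889, so M₁ = 13.88889 × 3500 = 48611.115 billion.
After the change m₂ = 1 / (0.2) = 5, so M₂ = 5 × 3500 = 17500 billion.
ΔM = M₂ − M₁ = 17500 − 48611.115 = -31111.115 billion.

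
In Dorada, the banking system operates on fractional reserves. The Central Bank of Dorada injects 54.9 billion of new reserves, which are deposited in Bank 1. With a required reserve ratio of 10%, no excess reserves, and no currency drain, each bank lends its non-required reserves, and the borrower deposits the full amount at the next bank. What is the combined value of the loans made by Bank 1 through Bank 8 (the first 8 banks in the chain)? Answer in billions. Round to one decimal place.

Bank i lends (1 − rr)^i of the original deposit: Bank 1 lends 54.9·0.9000 = 49.4100, Bank 2 lends 54.9·0.9000² = 44.4690, and so on.
Summing a geometric series: total = 54.9·[0.9000·(1 − 0.9000^8) / (1 − 0.9000)] ≈ 281.4062 billion.

281.4 billion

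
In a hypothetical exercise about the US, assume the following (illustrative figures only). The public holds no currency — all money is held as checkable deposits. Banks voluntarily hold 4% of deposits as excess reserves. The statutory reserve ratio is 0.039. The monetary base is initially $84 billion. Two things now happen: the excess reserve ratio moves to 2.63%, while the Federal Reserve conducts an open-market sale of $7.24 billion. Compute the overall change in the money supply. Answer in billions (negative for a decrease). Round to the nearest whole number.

$112 billion

Before: m₁ = 1 / (0.039 + 0.04) ≈ 12.6582, MB₁ = 84, so M₁ = 12.6582 × 84 = 1063.2888 billion.
After: m₂ = 1 / (0.039 + 0.0263) ≈ 15.3139, MB₂ = 84 − 7.24 = 76.76, so M₂ = 15.3139 × 76.76 ≈ 1175.495 billion.
ΔM = M₂ − M₁ = 1175.495 − 1063.2888 = 112.2062 billion.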